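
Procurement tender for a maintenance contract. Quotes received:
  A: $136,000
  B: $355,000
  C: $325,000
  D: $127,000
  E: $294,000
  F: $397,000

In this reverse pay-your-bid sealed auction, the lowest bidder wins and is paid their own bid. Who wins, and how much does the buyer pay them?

Sorting bids: 127,000 (D) < 136,000 (A) < 294,000 (E) < 325,000 (C) < 355,000 (B) < 397,000 (F)
D has the lowest bid and is paid exactly that: $127,000.

D is paid $127,000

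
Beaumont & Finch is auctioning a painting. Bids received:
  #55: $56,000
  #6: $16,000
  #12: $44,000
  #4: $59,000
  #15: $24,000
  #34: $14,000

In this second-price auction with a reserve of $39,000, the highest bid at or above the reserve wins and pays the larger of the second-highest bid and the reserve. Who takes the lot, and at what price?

Rule: the highest bid at or above the reserve wins and pays the larger of the second-highest bid and the reserve.
Bids ranked: 59,000 (#4) > 56,000 (#55) > 44,000 (#12) > 24,000 (#15) > 16,000 (#6) > 14,000 (#34)
Highest eligible bid: #4 at $59,000.
Second-highest bid $56,000 exceeds the reserve $39,000 → payment $56,000.

#4 pays $56,000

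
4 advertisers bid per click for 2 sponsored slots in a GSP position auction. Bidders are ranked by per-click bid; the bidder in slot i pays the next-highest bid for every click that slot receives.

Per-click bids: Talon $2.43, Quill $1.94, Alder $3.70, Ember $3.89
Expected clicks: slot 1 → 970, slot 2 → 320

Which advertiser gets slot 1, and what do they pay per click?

Ember; $3.70 per click

Per-click bids in order: $3.89 (Ember) > $3.70 (Alder) > $2.43 (Talon) > …
Slot 1 goes to the first-ranked bidder, Ember, who pays the next bid down: $3.70/click.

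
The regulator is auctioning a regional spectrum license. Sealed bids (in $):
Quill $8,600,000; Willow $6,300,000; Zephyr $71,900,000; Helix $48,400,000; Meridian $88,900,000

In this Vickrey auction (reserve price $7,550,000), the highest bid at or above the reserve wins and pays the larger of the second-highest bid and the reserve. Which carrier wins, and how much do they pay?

Vickrey auction (reserve price $7,550,000): the highest bid at or above the reserve wins and pays the larger of the second-highest bid and the reserve.
Bids in order: 88,900,000 (Meridian) > 71,900,000 (Zephyr) > 48,400,000 (Helix) > 8,600,000 (Quill) > 6,300,000 (Willow)
Meridian has the top bid at or above the reserve ($88,900,000).
max(second-highest $71,900,000, reserve $7,550,000) = $71,900,000; the reserve does not bind.

Meridian pays $71,900,000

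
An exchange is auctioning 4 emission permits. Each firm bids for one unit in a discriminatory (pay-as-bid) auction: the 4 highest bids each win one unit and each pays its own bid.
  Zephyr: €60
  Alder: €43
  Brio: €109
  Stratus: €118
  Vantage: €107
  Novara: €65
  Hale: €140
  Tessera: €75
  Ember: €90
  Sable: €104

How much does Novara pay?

Ordering the bids: 140 (Hale), 118 (Stratus), 109 (Brio), 107 (Vantage), 104 (Sable), 90 (Ember), …
Top 4: Hale, Stratus, Brio, Vantage.
Novara does not win → €0.

Novara pays €0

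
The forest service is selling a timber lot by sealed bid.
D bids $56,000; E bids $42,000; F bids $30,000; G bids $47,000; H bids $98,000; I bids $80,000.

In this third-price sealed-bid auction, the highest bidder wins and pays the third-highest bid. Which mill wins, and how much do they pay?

H pays $56,000

Third-price sealed-bid auction: the highest bidder wins and pays the third-highest bid.
Bids ranked: 98,000 (H) > 80,000 (I) > 56,000 (D) > 47,000 (G) > 42,000 (E) > 30,000 (F)
H wins; payment is bid #3 in the ranking = $56,000.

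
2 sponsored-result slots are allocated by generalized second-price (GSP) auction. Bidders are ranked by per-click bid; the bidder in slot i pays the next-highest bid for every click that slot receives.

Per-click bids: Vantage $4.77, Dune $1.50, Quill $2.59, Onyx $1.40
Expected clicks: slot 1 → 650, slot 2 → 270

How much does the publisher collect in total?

Total revenue: $2088.50

Ranked by bid: $4.77 (Vantage) > $2.59 (Quill) > $1.50 (Dune) > …
Slot 1: Vantage pays $2.59 × 650 = $1683.50
Slot 2: Quill pays $1.50 × 270 = $405.00
Total = $2088.50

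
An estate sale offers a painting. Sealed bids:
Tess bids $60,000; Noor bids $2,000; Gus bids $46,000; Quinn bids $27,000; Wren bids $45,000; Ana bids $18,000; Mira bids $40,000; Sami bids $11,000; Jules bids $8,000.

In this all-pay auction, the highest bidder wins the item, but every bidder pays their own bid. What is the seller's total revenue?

Total revenue: $257,000

Bids ranked: 60,000 (Tess) > 46,000 (Gus) > 45,000 (Wren) > 40,000 (Mira) > 27,000 (Quinn) > 18,000 (Ana) > …
Every bidder forfeits their bid regardless of winning.
Revenue = 60,000 + 2,000 + 46,000 + 27,000 + 45,000 + 18,000 + 40,000 + 11,000 + 8,000 = $257,000.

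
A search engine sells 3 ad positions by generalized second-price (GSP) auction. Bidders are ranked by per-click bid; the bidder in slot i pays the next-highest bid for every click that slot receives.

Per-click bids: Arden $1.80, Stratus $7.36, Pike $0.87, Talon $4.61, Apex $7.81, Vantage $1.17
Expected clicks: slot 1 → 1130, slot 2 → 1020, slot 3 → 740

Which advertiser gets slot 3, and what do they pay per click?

Ranked by bid: $7.81 (Apex) > $7.36 (Stratus) > $4.61 (Talon) > $1.80 (Arden) > …
Slot 3 goes to the third-ranked bidder, Talon, who pays the next bid down: $1.80/click.

Talon; $1.80 per click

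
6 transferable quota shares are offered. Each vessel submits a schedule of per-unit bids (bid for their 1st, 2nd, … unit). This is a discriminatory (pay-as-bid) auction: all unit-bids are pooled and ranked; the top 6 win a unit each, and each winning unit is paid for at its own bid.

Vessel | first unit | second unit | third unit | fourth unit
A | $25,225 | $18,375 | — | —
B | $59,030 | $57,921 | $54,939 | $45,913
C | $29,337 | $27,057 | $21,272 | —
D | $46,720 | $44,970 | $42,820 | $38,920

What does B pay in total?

All unit-bids, highest first — top 6: 59,030 (B-1), 57,921 (B-2), 54,939 (B-3), 46,720 (D-1), 45,913 (B-4), 44,970 (D-2)
Next rejected bid: $42,820 (not a price — pay-as-bid).
B's winning unit-bids: 59,030 + 57,921 + 54,939 + 45,913 = $217,803.

B pays $217,803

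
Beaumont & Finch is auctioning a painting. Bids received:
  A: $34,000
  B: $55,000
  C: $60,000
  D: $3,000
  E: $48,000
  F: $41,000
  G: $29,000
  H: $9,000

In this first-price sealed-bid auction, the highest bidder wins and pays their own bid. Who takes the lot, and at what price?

Bids ranked: 60,000 (C) > 55,000 (B) > 48,000 (E) > 41,000 (F) > 34,000 (A) > 29,000 (G) > …
C is highest → pays own bid, $60,000.

C pays $60,000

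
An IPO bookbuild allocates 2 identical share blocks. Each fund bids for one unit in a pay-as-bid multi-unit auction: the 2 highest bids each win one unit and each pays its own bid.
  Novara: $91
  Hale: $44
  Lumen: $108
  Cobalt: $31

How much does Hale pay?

Ordering the bids: 108 (Lumen), 91 (Novara), 44 (Hale), 31 (Cobalt)
Top 2: Lumen, Novara.
Hale does not win → $0.

Hale pays $0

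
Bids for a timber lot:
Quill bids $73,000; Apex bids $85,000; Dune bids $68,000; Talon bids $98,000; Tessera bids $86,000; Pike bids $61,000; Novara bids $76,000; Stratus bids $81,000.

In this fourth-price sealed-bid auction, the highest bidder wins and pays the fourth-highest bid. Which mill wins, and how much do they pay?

Sorting bids: 98,000 (Talon) > 86,000 (Tessera) > 85,000 (Apex) > 81,000 (Stratus) > 76,000 (Novara) > 73,000 (Quill) > …
Talon wins; payment is bid #4 in the ranking = $81,000.

Talon pays $81,000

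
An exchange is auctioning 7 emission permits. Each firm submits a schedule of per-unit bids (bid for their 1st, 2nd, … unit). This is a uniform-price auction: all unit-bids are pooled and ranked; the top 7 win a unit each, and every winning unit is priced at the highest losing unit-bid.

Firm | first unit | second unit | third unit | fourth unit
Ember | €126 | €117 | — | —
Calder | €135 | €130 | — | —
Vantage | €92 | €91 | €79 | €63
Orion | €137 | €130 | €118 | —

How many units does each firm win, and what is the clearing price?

Calder 2, Ember 2, Orion 3; clearing price €92

Merging the schedules and taking the best 7: 137 (Orion-1), 135 (Calder-1), 130 (Calder-2), 130 (Orion-2), 126 (Ember-1), 118 (Orion-3), 117 (Ember-2)
The (k+1)-th unit-bid is €92.
Allocation: Calder 2, Ember 2, Orion 3.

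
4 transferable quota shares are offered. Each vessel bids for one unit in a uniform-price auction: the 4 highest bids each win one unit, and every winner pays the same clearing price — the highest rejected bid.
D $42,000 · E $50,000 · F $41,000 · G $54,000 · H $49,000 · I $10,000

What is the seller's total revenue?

Bids ranked high→low: 54,000 (G), 50,000 (E), 49,000 (H), 42,000 (D), 41,000 (F), 10,000 (I)
The 4 highest are G, E, H, D.
Highest unsuccessful bid: $41,000 → clearing price.
Total revenue = 4 × $41,000 = $164,000.

Total revenue: $164,000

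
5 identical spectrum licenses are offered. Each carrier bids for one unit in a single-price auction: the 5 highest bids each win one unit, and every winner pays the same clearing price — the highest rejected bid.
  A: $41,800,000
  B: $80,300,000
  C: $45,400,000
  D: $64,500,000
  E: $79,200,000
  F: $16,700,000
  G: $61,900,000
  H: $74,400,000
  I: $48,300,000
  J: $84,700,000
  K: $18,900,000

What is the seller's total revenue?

Total revenue: $309,500,000

Sorting: 84,700,000 (J), 80,300,000 (B), 79,200,000 (E), 74,400,000 (H), 64,500,000 (D), 61,900,000 (G), 48,300,000 (I), …
Winners (5 units): J, B, E, H, D.
First losing bid is G's $61,900,000, which sets the uniform price.
Total revenue = 5 × $61,900,000 = $309,500,000.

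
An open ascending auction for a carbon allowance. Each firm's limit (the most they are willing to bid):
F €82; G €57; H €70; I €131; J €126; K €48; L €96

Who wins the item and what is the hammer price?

Rule: the price rises until one bidder remains; the winner pays the price at which the last rival dropped out.
Limits ranked: 131 (I) > 126 (J) > 96 (L) > 82 (F) > 70 (H) > 57 (G) > …
J is the last rival to drop out, at €126; I remains and wins at that price.

I wins at €126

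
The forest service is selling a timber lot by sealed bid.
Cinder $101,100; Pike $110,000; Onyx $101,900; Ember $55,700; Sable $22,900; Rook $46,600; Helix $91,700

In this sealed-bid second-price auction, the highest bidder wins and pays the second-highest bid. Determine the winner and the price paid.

Sealed-bid second-price auction: the highest bidder wins and pays the second-highest bid.
Sorting bids: 110,000 (Pike) > 101,900 (Onyx) > 101,100 (Cinder) > 91,700 (Helix) > 55,700 (Ember) > 46,600 (Rook) > …
Second-price: Pike pays Onyx's bid of $101,900.

Pike pays $101,900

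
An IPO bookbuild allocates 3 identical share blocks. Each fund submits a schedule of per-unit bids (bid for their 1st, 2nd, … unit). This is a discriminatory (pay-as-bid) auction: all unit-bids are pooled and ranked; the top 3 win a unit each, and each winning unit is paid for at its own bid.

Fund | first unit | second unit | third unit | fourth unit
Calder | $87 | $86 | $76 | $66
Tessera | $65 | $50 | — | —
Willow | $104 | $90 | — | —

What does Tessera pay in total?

Tessera pays $0

Merging the schedules and taking the best 3: 104 (Willow-1), 90 (Willow-2), 87 (Calder-1)
Next rejected bid: $86 (not a price — pay-as-bid).
Tessera wins no units.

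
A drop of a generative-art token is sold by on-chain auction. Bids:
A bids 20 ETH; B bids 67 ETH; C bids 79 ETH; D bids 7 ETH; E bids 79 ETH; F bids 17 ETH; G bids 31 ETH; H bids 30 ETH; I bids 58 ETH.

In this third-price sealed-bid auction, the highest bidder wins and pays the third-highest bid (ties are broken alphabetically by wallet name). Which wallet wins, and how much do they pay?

Bids ranked: 79 (C) > 79 (E) > 67 (B) > 58 (I) > 31 (G) > 30 (H) > …
C and E tie at 79 ETH; tie-break gives it to C.
C is highest; pays the third-highest bid, 67 ETH.

C pays 67 ETH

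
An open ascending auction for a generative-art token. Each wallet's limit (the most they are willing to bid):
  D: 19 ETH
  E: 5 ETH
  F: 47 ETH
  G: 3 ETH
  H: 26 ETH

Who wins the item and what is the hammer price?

F wins at 26 ETH

Rule: the price rises until one bidder remains; the winner pays the price at which the last rival dropped out.
Limits in order: 47 (F) > 26 (H) > 19 (D) > 5 (E) > 3 (G)
Once the price passes 26 ETH, only F is left; the hammer falls at H's limit of 26 ETH.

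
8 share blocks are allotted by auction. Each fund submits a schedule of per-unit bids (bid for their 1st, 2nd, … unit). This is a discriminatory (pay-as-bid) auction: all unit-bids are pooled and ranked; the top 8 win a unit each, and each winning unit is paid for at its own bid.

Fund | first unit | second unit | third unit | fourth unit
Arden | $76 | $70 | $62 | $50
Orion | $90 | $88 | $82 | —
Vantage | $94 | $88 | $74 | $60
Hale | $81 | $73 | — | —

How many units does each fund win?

Arden 1, Hale 1, Orion 3, Vantage 3

Merging the schedules and taking the best 8: 94 (Vantage-1), 90 (Orion-1), 88 (Orion-2), 88 (Vantage-2), 82 (Orion-3), 81 (Hale-1), 76 (Arden-1), 74 (Vantage-3)
Next rejected bid: $73 (not a price — pay-as-bid).
Allocation: Arden 1, Hale 1, Orion 3, Vantage 3.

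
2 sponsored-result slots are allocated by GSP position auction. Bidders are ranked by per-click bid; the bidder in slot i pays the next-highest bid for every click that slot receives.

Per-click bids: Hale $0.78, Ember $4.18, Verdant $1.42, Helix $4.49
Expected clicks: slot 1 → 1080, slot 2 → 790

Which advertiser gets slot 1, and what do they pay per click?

Helix; $4.18 per click

Ranked by bid: $4.49 (Helix) > $4.18 (Ember) > $1.42 (Verdant) > …
Slot 1 goes to the first-ranked bidder, Helix, who pays the next bid down: $4.18/click.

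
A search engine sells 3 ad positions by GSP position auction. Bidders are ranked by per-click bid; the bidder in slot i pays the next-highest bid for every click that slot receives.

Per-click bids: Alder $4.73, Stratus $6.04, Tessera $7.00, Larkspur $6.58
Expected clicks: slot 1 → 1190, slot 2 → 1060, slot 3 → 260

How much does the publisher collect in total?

Total revenue: $15462.40

Ranked by bid: $7.00 (Tessera) > $6.58 (Larkspur) > $6.04 (Stratus) > $4.73 (Alder)
Slot 1: Tessera pays $6.58 × 1190 = $7830.20
Slot 2: Larkspur pays $6.04 × 1060 = $6402.40
Slot 3: Stratus pays $4.73 × 260 = $1229.80
Total = $15462.40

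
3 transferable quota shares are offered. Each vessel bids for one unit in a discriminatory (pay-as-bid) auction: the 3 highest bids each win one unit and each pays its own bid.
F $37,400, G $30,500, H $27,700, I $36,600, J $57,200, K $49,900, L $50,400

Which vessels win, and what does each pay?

J $57,200, L $50,400, K $49,900

Sorting: 57,200 (J), 50,400 (L), 49,900 (K), 37,400 (F), 36,600 (I), …
The 3 highest are J, L, K.
Each winner pays its own bid: J $57,200, L $50,400, K $49,900.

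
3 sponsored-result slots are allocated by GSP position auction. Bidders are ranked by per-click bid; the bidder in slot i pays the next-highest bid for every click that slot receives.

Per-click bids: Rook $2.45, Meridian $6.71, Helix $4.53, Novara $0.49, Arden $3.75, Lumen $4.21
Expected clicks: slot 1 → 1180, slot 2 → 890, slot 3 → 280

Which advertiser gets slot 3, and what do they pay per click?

Per-click bids in order: $6.71 (Meridian) > $4.53 (Helix) > $4.21 (Lumen) > $3.75 (Arden) > …
Slot 3 goes to the third-ranked bidder, Lumen, who pays the next bid down: $3.75/click.

Lumen; $3.75 per click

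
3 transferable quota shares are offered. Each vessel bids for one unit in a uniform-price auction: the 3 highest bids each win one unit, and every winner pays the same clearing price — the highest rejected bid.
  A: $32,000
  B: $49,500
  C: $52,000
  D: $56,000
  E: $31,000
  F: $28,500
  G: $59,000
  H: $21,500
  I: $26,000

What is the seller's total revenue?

Total revenue: $148,500

Sorting: 59,000 (G), 56,000 (D), 52,000 (C), 49,500 (B), 32,000 (A), …
Top 3: G, D, C.
Highest unsuccessful bid: $49,500 → clearing price.
Total revenue = 3 × $49,500 = $148,500.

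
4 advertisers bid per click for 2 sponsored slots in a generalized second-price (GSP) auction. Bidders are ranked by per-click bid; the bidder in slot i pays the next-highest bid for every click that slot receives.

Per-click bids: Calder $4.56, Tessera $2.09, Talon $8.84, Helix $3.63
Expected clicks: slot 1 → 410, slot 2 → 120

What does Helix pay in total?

Helix pays $0.00

Per-click bids in order: $8.84 (Talon) > $4.56 (Calder) > $3.63 (Helix) > …
Helix ranks below slot 2 → no slot, pays nothing.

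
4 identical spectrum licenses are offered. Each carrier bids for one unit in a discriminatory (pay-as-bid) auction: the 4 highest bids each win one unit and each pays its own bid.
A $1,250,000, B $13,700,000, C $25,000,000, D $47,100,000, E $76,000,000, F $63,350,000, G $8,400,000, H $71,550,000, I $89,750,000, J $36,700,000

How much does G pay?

Ordering the bids: 89,750,000 (I), 76,000,000 (E), 71,550,000 (H), 63,350,000 (F), 47,100,000 (D), 36,700,000 (J), …
Winners (4 units): I, E, H, F.
G does not win → $0.

G pays $0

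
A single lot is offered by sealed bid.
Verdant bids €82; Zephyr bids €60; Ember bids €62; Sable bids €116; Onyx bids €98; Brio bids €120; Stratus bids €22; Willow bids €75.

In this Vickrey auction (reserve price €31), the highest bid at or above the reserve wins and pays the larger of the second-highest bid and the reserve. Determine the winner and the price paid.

Sorting bids: 120 (Brio) > 116 (Sable) > 98 (Onyx) > 82 (Verdant) > 75 (Willow) > 62 (Ember) > …
Highest eligible bid: Brio at €120.
Second-highest bid €116 exceeds the reserve €31 → payment €116.

Brio pays €116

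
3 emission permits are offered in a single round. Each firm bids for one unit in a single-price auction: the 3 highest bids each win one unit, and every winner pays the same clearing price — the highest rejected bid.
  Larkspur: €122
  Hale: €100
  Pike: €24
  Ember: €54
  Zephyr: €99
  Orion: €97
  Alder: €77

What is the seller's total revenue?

Sorting: 122 (Larkspur), 100 (Hale), 99 (Zephyr), 97 (Orion), 77 (Alder), …
Winners (3 units): Larkspur, Hale, Zephyr.
First losing bid is Orion's €97, which sets the uniform price.
Total revenue = 3 × €97 = €291.

Total revenue: €291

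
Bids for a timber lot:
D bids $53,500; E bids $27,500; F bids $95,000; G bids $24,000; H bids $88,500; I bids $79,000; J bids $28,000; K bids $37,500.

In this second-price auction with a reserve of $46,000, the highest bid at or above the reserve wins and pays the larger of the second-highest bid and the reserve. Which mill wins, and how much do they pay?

F pays $88,500

Second-price auction with a reserve of $46,000: the highest bid at or above the reserve wins and pays the larger of the second-highest bid and the reserve.
Sorting bids: 95,000 (F) > 88,500 (H) > 79,000 (I) > 53,500 (D) > 37,500 (K) > 28,000 (J) > …
Highest eligible bid: F at $95,000.
Second-highest bid $88,500 exceeds the reserve $46,000 → payment $88,500.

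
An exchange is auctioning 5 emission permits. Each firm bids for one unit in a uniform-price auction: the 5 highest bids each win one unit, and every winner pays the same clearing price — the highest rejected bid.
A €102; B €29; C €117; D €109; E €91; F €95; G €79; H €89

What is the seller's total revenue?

Sorting: 117 (C), 109 (D), 102 (A), 95 (F), 91 (E), 89 (H), 79 (G), …
Top 5: C, D, A, F, E.
First losing bid is H's €89, which sets the uniform price.
Total revenue = 5 × €89 = €445.

Total revenue: €445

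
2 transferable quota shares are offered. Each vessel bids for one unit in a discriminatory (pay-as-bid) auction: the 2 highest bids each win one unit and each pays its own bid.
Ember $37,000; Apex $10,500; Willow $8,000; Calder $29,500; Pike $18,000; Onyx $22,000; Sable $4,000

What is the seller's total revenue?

Bids ranked high→low: 37,000 (Ember), 29,500 (Calder), 22,000 (Onyx), 18,000 (Pike), …
The 2 highest are Ember, Calder.
Total revenue = 37,000 + 29,500 = $66,500.

Total revenue: $66,500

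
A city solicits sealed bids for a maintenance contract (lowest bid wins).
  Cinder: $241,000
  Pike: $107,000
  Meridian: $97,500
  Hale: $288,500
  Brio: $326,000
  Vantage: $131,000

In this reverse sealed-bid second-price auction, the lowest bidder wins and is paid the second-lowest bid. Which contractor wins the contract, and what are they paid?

Meridian is paid $107,000

Sorting bids: 97,500 (Meridian) < 107,000 (Pike) < 131,000 (Vantage) < 241,000 (Cinder) < 288,500 (Hale) < 326,000 (Brio)
Meridian wins with the lowest bid; price is set by the runner-up at $107,000.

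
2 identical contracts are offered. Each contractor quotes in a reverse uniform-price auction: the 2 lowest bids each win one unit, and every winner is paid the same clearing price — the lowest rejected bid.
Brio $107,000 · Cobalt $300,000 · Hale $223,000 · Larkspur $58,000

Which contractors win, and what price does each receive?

Larkspur, Brio; each is paid $223,000

Bids ranked low→high: 58,000 (Larkspur), 107,000 (Brio), 223,000 (Hale), 300,000 (Cobalt)
Lowest 2: Larkspur, Brio.
First losing bid is Hale's $223,000, which sets the uniform price.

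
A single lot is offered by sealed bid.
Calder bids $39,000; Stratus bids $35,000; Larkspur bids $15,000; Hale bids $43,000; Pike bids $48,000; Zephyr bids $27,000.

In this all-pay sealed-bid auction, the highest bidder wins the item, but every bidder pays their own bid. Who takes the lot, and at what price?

Pike pays $48,000

Sorting bids: 48,000 (Pike) > 43,000 (Hale) > 39,000 (Calder) > 35,000 (Stratus) > 27,000 (Zephyr) > 15,000 (Larkspur)
Pike wins with the top bid; all bids are sunk regardless.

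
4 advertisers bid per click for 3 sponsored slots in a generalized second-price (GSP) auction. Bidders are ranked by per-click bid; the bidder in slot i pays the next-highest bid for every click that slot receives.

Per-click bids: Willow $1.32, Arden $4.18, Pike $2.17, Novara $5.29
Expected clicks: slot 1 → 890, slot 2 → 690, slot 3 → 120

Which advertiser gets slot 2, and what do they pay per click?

Arden; $2.17 per click

Ranked by bid: $5.29 (Novara) > $4.18 (Arden) > $2.17 (Pike) > $1.32 (Willow)
Slot 2 goes to the second-ranked bidder, Arden, who pays the next bid down: $2.17/click.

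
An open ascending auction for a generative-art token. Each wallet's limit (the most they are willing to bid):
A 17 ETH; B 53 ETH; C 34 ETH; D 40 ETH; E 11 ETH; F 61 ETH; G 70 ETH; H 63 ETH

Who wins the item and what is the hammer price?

Rule: the price rises until one bidder remains; the winner pays the price at which the last rival dropped out.
Limits ranked: 70 (G) > 63 (H) > 61 (F) > 53 (B) > 40 (D) > 34 (C) > …
Once the price passes 63 ETH, only G is left; the hammer falls at H's limit of 63 ETH.

G wins at 63 ETH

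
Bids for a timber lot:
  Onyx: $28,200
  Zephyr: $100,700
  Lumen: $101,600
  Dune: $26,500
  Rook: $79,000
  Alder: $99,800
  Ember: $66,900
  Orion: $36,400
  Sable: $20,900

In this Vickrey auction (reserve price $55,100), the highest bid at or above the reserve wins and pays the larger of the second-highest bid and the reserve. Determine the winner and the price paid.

Bids ranked: 101,600 (Lumen) > 100,700 (Zephyr) > 99,800 (Alder) > 79,000 (Rook) > 66,900 (Ember) > 36,400 (Orion) > …
Highest eligible bid: Lumen at $101,600.
Second-highest bid $100,700 exceeds the reserve $55,100 → payment $100,700.

Lumen pays $100,700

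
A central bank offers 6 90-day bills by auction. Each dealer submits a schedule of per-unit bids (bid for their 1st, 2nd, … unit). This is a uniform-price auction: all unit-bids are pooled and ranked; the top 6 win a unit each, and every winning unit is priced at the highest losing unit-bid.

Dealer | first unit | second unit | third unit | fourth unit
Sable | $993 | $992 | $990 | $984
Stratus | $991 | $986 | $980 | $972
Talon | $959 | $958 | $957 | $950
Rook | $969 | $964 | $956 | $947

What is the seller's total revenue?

Merging the schedules and taking the best 6: 993 (Sable-1), 992 (Sable-2), 991 (Stratus-1), 990 (Sable-3), 986 (Stratus-2), 984 (Sable-4)
The (k+1)-th unit-bid is $980.
Allocation: Sable 4, Stratus 2. Every unit priced at $980.
Revenue = 6 × 980 = $5,880.

Total revenue: $5,880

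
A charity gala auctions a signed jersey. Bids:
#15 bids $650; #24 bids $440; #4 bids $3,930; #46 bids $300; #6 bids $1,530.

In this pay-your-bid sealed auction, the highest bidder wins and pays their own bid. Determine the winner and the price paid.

Bids ranked: 3,930 (#4) > 1,530 (#6) > 650 (#15) > 440 (#24) > 300 (#46)
#4 is highest → pays own bid, $3,930.

#4 pays $3,930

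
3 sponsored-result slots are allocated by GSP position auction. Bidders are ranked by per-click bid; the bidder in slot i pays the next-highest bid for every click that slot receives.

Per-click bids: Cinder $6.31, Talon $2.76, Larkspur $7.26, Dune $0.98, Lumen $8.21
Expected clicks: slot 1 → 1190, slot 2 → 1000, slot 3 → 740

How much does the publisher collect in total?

Total revenue: $16991.80

Per-click bids in order: $8.21 (Lumen) > $7.26 (Larkspur) > $6.31 (Cinder) > $2.76 (Talon) > …
Slot 1: Lumen pays $7.26 × 1190 = $8639.40
Slot 2: Larkspur pays $6.31 × 1000 = $6310.00
Slot 3: Cinder pays $2.76 × 740 = $2042.40
Total = $16991.80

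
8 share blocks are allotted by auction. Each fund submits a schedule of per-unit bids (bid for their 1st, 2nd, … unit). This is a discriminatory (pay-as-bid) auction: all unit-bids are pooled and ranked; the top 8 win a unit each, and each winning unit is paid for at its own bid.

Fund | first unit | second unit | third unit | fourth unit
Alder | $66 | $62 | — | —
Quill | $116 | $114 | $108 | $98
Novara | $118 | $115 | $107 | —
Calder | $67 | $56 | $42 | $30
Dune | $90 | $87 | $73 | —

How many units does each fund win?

Merging the schedules and taking the best 8: 118 (Novara-1), 116 (Quill-1), 115 (Novara-2), 114 (Quill-2), 108 (Quill-3), 107 (Novara-3), 98 (Quill-4), 90 (Dune-1)
Next rejected bid: $87 (not a price — pay-as-bid).
Allocation: Dune 1, Novara 3, Quill 4.

Dune 1, Novara 3, Quill 4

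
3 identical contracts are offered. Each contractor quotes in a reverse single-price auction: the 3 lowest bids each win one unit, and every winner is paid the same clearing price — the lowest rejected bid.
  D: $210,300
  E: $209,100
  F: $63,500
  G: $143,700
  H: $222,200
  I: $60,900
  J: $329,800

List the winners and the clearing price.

I, F, G; each is paid $209,100

Bids ranked low→high: 60,900 (I), 63,500 (F), 143,700 (G), 209,100 (E), 210,300 (D), …
The 3 lowest are I, F, G.
First losing bid is E's $209,100, which sets the uniform price.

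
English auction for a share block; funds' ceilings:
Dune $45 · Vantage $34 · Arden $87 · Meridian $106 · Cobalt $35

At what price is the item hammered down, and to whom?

Limits in order: 106 (Meridian) > 87 (Arden) > 45 (Dune) > 35 (Cobalt) > 34 (Vantage)
Bidding ends when Arden exits at $87; Meridian takes it.

Meridian wins at $87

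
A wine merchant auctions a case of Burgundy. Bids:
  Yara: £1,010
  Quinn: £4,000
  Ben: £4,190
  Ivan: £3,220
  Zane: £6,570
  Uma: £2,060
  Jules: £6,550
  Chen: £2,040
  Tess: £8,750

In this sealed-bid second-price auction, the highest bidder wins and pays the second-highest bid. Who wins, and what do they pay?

Sorting bids: 8,750 (Tess) > 6,570 (Zane) > 6,550 (Jules) > 4,190 (Ben) > 4,000 (Quinn) > 3,220 (Ivan) > …
Second-price: Tess pays Zane's bid of £6,570.

Tess pays £6,570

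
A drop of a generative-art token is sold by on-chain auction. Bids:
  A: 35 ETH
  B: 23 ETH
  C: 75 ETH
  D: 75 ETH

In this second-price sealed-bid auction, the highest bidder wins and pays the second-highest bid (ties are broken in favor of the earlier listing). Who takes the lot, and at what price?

C pays 75 ETH

Rule: the highest bidder wins and pays the second-highest bid.
Bids in order: 75 (C) > 75 (D) > 35 (A) > 23 (B)
C and D tie at 75 ETH; tie-break gives it to C.
C wins with the highest bid; price is set by the runner-up at 75 ETH.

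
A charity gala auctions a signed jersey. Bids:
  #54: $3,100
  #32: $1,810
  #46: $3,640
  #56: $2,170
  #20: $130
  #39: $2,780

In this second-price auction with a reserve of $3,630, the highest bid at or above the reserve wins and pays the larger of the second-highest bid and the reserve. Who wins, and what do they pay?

Bids ranked: 3,640 (#46) > 3,100 (#54) > 2,780 (#39) > 2,170 (#56) > 1,810 (#32) > 130 (#20)
#46 has the top bid at or above the reserve ($3,640).
Second-highest bid $3,100 is below the reserve $3,630, so the reserve binds → payment $3,630.

#46 pays $3,630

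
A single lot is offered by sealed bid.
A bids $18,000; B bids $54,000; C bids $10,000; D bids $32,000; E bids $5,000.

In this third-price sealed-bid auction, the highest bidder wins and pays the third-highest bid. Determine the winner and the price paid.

Rule: the highest bidder wins and pays the third-highest bid.
Sorting bids: 54,000 (B) > 32,000 (D) > 18,000 (A) > 10,000 (C) > 5,000 (E)
B wins; payment is bid #3 in the ranking = $18,000.

B pays $18,000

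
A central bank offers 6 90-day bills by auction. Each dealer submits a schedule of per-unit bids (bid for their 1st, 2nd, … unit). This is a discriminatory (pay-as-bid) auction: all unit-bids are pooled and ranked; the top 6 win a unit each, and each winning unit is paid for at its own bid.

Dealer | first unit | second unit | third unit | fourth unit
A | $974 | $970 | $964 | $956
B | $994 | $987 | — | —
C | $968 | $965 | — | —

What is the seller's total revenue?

Total revenue: $5,858

Merging the schedules and taking the best 6: 994 (B-1), 987 (B-2), 974 (A-1), 970 (A-2), 968 (C-1), 965 (C-2)
Next rejected bid: $964 (not a price — pay-as-bid).
Each winning unit pays its own bid.
Revenue = 994 + 987 + 974 + 970 + 968 + 965 = $5,858.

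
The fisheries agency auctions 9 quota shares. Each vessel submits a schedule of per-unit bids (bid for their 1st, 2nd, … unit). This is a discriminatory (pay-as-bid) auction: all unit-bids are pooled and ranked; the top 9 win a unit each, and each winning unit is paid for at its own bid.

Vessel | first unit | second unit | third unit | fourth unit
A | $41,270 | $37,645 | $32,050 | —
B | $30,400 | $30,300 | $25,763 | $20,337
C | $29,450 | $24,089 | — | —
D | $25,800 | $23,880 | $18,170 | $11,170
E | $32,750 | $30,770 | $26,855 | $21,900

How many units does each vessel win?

A 3, B 2, C 1, E 3

Merging the schedules and taking the best 9: 41,270 (A-1), 37,645 (A-2), 32,750 (E-1), 32,050 (A-3), 30,770 (E-2), 30,400 (B-1), 30,300 (B-2), 29,450 (C-1), 26,855 (E-3)
Next rejected bid: $25,800 (not a price — pay-as-bid).
Allocation: A 3, B 2, C 1, E 3.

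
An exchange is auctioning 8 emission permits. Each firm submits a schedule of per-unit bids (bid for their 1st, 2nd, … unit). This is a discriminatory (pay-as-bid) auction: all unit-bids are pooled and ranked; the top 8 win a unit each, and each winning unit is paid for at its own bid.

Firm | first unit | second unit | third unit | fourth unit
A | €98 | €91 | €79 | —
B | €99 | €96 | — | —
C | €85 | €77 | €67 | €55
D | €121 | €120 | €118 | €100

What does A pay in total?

A pays €189

All unit-bids, highest first — top 8: 121 (D-1), 120 (D-2), 118 (D-3), 100 (D-4), 99 (B-1), 98 (A-1), 96 (B-2), 91 (A-2)
Next rejected bid: €85 (not a price — pay-as-bid).
A's winning unit-bids: 98 + 91 = €189.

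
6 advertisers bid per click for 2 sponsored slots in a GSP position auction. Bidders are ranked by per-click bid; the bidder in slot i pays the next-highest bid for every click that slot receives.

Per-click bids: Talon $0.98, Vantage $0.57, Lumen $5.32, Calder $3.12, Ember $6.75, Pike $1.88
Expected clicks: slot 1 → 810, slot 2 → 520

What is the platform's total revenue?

Per-click bids in order: $6.75 (Ember) > $5.32 (Lumen) > $3.12 (Calder) > …
Slot 1: Ember pays $5.32 × 810 = $4309.20
Slot 2: Lumen pays $3.12 × 520 = $1622.40
Total = $5931.60

Total revenue: $5931.60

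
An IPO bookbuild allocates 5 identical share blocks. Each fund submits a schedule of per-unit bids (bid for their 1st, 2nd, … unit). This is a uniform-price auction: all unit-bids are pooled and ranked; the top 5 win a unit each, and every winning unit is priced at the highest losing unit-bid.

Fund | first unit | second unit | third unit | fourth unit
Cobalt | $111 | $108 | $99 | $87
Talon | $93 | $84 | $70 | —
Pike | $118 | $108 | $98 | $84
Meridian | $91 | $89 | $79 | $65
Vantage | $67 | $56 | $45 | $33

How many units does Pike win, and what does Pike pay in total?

Pike: 2 units, pays $196

Merging the schedules and taking the best 5: 118 (Pike-1), 111 (Cobalt-1), 108 (Cobalt-2), 108 (Pike-2), 99 (Cobalt-3)
First bid not allocated: $98.
Pike wins 2 unit(s) at $98 each.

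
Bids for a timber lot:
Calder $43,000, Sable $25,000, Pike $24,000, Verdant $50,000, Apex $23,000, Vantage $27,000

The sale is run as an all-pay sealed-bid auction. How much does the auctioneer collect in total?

All-pay sealed-bid auction: the highest bidder wins the item, but every bidder pays their own bid.
Sorting bids: 50,000 (Verdant) > 43,000 (Calder) > 27,000 (Vantage) > 25,000 (Sable) > 24,000 (Pike) > 23,000 (Apex)
Verdant wins with the top bid; all bids are sunk regardless.
Every bidder forfeits their bid regardless of winning.
Revenue = 43,000 + 25,000 + 24,000 + 50,000 + 23,000 + 27,000 = $192,000.

Total revenue: $192,000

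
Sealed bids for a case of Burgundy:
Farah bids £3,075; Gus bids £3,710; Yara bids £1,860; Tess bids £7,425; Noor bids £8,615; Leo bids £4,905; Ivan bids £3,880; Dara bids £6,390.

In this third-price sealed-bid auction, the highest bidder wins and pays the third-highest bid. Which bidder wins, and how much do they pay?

Noor pays £6,390

Sorting bids: 8,615 (Noor) > 7,425 (Tess) > 6,390 (Dara) > 4,905 (Leo) > 3,880 (Ivan) > 3,710 (Gus) > …
Noor wins; payment is bid #3 in the ranking = £6,390.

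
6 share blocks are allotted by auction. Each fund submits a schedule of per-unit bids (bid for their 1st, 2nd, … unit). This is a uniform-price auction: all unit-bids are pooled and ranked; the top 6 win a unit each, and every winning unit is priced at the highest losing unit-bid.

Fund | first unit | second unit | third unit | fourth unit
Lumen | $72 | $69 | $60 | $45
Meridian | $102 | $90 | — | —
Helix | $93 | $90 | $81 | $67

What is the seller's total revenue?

Total revenue: $414

Pooled unit-bids ranked (top 6): 102 (Meridian-1), 93 (Helix-1), 90 (Meridian-2), 90 (Helix-2), 81 (Helix-3), 72 (Lumen-1)
The (k+1)-th unit-bid is $69.
Allocation: Helix 3, Lumen 1, Meridian 2. Every unit priced at $69.
Revenue = 6 × 69 = $414.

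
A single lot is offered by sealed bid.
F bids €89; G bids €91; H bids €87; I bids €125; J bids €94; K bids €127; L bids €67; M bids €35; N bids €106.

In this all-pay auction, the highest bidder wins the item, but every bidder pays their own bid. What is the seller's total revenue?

Rule: the highest bidder wins the item, but every bidder pays their own bid.
Sorting bids: 127 (K) > 125 (I) > 106 (N) > 94 (J) > 91 (G) > 89 (F) > …
Every bidder forfeits their bid regardless of winning.
Revenue = 89 + 91 + 87 + 125 + 94 + 127 + 67 + 35 + 106 = €821.

Total revenue: €821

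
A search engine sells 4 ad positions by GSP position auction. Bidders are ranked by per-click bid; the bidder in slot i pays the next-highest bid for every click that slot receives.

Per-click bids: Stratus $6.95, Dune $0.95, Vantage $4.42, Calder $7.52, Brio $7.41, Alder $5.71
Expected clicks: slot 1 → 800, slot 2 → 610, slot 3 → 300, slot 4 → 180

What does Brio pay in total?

Per-click bids in order: $7.52 (Calder) > $7.41 (Brio) > $6.95 (Stratus) > $5.71 (Alder) > $4.42 (Vantage) > …
Brio holds slot 2 → pays next bid $6.95 × 610 clicks = $4239.50.

Brio pays $4239.50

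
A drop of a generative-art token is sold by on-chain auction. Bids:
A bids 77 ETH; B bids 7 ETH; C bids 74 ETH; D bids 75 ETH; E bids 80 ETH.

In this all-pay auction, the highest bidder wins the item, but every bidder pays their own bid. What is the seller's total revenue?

Total revenue: 313 ETH

All-pay auction: the highest bidder wins the item, but every bidder pays their own bid.
Bids in order: 80 (E) > 77 (A) > 75 (D) > 74 (C) > 7 (B)
Every bidder forfeits their bid regardless of winning.
Revenue = 77 + 7 + 74 + 75 + 80 = 313 ETH.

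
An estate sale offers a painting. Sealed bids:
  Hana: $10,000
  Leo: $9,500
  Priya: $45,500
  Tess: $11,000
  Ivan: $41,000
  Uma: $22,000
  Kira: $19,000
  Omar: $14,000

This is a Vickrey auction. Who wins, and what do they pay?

Priya pays $41,000

Rule: the highest bidder wins and pays the second-highest bid.
Bids in order: 45,500 (Priya) > 41,000 (Ivan) > 22,000 (Uma) > 19,000 (Kira) > 14,000 (Omar) > 11,000 (Tess) > …
Priya wins with the highest bid; price is set by the runner-up at $41,000.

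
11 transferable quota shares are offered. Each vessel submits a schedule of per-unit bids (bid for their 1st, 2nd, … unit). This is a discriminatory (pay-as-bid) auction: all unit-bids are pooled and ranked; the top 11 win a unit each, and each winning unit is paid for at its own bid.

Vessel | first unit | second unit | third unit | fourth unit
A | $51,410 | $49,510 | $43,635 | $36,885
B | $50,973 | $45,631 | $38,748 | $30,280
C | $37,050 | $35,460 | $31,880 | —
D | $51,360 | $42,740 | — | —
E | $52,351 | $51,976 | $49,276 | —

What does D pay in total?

D pays $94,100

Pooled unit-bids ranked (top 11): 52,351 (E-1), 51,976 (E-2), 51,410 (A-1), 51,360 (D-1), 50,973 (B-1), 49,510 (A-2), 49,276 (E-3), 45,631 (B-2), 43,635 (A-3), 42,740 (D-2), 38,748 (B-3)
Next rejected bid: $37,050 (not a price — pay-as-bid).
D's winning unit-bids: 51,360 + 42,740 = $94,100.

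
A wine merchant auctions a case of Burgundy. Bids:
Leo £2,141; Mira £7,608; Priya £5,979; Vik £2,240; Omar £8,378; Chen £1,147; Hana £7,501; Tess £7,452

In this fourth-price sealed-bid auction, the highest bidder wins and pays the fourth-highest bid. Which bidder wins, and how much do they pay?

Bids in order: 8,378 (Omar) > 7,608 (Mira) > 7,501 (Hana) > 7,452 (Tess) > 5,979 (Priya) > 2,240 (Vik) > …
Omar wins; payment is bid #4 in the ranking = £7,452.

Omar pays £7,452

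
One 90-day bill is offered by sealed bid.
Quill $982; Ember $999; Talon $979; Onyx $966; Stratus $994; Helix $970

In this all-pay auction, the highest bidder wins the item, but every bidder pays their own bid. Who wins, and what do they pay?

Ember pays $999

Rule: the highest bidder wins the item, but every bidder pays their own bid.
Bids ranked: 999 (Ember) > 994 (Stratus) > 982 (Quill) > 979 (Talon) > 970 (Helix) > 966 (Onyx)
Ember wins with the top bid; all bids are sunk regardless.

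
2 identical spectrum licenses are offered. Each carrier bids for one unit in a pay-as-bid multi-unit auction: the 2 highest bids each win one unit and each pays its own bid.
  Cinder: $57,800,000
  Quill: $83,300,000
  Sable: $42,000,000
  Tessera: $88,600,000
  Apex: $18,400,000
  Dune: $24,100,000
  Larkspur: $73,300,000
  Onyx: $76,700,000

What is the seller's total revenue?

Ordering the bids: 88,600,000 (Tessera), 83,300,000 (Quill), 76,700,000 (Onyx), 73,300,000 (Larkspur), …
Winners (2 units): Tessera, Quill.
Total revenue = 88,600,000 + 83,300,000 = $171,900,000.

Total revenue: $171,900,000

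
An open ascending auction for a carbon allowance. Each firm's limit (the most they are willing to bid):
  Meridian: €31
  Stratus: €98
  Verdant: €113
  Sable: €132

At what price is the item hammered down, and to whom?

Rule: the price rises until one bidder remains; the winner pays the price at which the last rival dropped out.
Limits in order: 132 (Sable) > 113 (Verdant) > 98 (Stratus) > 31 (Meridian)
Verdant is the last rival to drop out, at €113; Sable remains and wins at that price.

Sable wins at €113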